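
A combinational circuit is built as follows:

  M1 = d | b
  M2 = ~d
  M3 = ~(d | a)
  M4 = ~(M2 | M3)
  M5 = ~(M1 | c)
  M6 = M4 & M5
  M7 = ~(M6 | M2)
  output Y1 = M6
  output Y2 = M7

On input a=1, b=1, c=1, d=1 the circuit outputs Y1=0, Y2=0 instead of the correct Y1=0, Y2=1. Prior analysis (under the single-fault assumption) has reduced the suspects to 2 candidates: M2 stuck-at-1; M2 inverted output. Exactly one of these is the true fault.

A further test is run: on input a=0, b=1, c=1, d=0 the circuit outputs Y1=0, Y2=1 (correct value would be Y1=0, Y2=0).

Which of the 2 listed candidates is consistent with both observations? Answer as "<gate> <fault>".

Evaluate each candidate on input a=0, b=1, c=1, d=0:
  M2 stuck-at-1: M1=1, M2=1 [stuck-at-1], M3=1, M4=0, M5=0, M6=0, M7=0 → Y1=0, Y2=0 — eliminated
  M2 inverted output: M1=1, M2=0 [inverted output], M3=1, M4=0, M5=0, M6=0, M7=1 → Y1=0, Y2=1 — matches
Only M2 inverted output reproduces the observed Y1=0, Y2=1.

M2 inverted output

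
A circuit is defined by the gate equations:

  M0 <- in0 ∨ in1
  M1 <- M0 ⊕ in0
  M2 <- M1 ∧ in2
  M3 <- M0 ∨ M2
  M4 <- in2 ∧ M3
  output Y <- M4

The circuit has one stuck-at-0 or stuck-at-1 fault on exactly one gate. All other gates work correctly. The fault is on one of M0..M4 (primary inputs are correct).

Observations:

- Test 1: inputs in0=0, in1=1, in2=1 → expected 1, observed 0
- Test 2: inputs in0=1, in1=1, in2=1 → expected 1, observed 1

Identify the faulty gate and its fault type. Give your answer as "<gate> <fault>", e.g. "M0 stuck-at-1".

Fault-free values for test 1 (in0=0, in1=1, in2=1): M0=1, M1=1, M2=1, M3=1, M4=1, giving Y=1. Observed 0.
Test 1: faults giving observed 0 are {M0 stuck-at-0, M3 stuck-at-0, M4 stuck-at-0}.
Test 2 (in0=1, in1=1, in2=1): fault-free M0=1, M1=0, M2=0, M3=1, M4=1 → 1; observed 1. Eliminates M3 stuck-at-0, M4 stuck-at-0.
Only M0 stuck-at-0 is consistent with every test.

M0 stuck-at-0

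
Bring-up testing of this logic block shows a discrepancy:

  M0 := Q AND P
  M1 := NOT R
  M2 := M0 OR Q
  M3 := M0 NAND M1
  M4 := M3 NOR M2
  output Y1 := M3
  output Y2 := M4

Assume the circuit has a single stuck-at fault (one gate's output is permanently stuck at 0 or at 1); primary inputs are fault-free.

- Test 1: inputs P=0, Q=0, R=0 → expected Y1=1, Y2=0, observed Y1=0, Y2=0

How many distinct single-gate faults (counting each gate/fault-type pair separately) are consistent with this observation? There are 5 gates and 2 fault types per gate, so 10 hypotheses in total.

1

Fault-free: M0=0, M1=1, M2=0, M3=1, M4=0 → Y1=1, Y2=0. Observed Y1=0, Y2=0.
  M0 stuck-at-0: output Y1=1, Y2=0 ✗
  M0 stuck-at-1: output Y1=0, Y2=0 ✓
  M1 stuck-at-0: output Y1=1, Y2=0 ✗
  M1 stuck-at-1: output Y1=1, Y2=0 ✗
  M2 stuck-at-0: output Y1=1, Y2=0 ✗
  M2 stuck-at-1: output Y1=1, Y2=0 ✗
  M3 stuck-at-0: output Y1=0, Y2=1 ✗
  M3 stuck-at-1: output Y1=1, Y2=0 ✗
  M4 stuck-at-0: output Y1=1, Y2=0 ✗
  M4 stuck-at-1: output Y1=1, Y2=1 ✗
Consistent faults: {M0 stuck-at-1} — 1 in all.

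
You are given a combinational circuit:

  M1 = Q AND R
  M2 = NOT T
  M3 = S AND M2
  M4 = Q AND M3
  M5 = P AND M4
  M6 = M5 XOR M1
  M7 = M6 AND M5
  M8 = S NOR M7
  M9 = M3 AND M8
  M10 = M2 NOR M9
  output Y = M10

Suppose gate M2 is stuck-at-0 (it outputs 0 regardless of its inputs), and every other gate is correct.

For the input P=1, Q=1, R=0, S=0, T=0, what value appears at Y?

Propagate with M2 forced: M1=0, M2=0 [stuck-at-0], M3=0, M4=0, M5=0, M6=0, M7=0, M8=1, M9=0, M10=1.
So Y = 1. (Without the fault it would be 0.)

1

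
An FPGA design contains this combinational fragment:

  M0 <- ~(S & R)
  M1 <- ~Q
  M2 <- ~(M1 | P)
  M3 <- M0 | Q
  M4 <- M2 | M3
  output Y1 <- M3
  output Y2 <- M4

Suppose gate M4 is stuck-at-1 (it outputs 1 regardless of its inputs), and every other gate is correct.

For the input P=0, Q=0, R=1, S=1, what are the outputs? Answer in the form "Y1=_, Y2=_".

Y1=0, Y2=1

Propagate with M4 forced: M0=0, M1=1, M2=0, M3=0, M4=1 [stuck-at-1].
So the outputs are Y1=0, Y2=1. (Without the fault they would be Y1=0, Y2=0.)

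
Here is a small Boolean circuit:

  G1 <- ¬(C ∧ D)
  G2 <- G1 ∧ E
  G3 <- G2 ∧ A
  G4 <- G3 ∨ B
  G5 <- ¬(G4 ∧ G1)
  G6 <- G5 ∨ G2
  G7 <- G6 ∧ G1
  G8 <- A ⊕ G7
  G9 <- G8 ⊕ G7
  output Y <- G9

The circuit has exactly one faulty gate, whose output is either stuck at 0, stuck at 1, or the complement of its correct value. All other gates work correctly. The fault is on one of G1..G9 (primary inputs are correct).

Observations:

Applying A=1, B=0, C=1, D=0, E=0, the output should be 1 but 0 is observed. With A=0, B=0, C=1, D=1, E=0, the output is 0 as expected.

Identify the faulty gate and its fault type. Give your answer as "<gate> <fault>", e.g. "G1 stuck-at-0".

G9 stuck-at-0

Fault-free values for test 1 (A=1, B=0, C=1, D=0, E=0): G1=1, G2=0, G3=0, G4=0, G5=1, G6=1, G7=1, G8=0, G9=1, giving Y=1. Observed 0.
Test 1: faults giving observed 0 are {G8 stuck-at-1, G8 inverted output, G9 stuck-at-0, G9 inverted output}.
Test 2 (A=0, B=0, C=1, D=1, E=0): fault-free G1=0, G2=0, G3=0, G4=0, G5=1, G6=1, G7=0, G8=0, G9=0 → 0; observed 0. Eliminates G8 stuck-at-1, G8 inverted output, G9 inverted output.
Only G9 stuck-at-0 is consistent with every test.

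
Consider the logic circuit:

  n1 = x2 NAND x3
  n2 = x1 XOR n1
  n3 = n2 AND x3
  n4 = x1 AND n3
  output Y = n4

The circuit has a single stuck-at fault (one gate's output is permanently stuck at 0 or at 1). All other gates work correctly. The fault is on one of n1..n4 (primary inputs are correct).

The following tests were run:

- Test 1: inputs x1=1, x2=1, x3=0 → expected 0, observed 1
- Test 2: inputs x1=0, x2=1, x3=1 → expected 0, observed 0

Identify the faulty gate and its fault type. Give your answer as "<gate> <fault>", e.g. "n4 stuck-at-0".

Fault-free values for test 1 (x1=1, x2=1, x3=0): n1=1, n2=0, n3=0, n4=0, giving Y=0. Observed 1.
Test 1: faults giving observed 1 are {n3 stuck-at-1, n4 stuck-at-1}.
Test 2 (x1=0, x2=1, x3=1): fault-free n1=0, n2=0, n3=0, n4=0 → 0; observed 0. Eliminates n4 stuck-at-1.
Only n3 stuck-at-1 is consistent with every test.

n3 stuck-at-1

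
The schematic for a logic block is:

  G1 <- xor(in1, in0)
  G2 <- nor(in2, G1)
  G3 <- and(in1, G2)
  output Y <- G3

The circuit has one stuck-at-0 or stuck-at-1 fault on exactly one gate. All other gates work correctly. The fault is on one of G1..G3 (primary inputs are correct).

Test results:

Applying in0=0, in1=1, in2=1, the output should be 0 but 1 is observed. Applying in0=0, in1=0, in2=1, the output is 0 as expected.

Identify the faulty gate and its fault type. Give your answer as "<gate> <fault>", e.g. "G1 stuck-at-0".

Fault-free values for test 1 (in0=0, in1=1, in2=1): G1=1, G2=0, G3=0, giving Y=0. Observed 1.
Test 1: faults giving observed 1 are {G2 stuck-at-1, G3 stuck-at-1}.
Test 2 (in0=0, in1=0, in2=1): fault-free G1=0, G2=0, G3=0 → 0; observed 0. Eliminates G3 stuck-at-1.
Only G2 stuck-at-1 is consistent with every test.

G2 stuck-at-1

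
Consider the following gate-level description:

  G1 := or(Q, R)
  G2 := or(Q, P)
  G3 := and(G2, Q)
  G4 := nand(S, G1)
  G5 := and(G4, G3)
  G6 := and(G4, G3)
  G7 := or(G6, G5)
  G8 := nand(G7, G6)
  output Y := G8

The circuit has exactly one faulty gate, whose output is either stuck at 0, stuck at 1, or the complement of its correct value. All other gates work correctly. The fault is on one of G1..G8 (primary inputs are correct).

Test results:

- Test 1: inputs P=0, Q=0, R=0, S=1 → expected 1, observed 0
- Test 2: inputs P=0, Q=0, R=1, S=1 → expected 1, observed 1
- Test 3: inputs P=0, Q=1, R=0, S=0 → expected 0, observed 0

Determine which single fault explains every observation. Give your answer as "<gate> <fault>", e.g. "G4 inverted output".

G3 stuck-at-1

Fault-free values for test 1 (P=0, Q=0, R=0, S=1): G1=0, G2=0, G3=0, G4=1, G5=0, G6=0, G7=0, G8=1, giving Y=1. Observed 0.
Test 1: faults giving observed 0 are {G3 stuck-at-1, G3 inverted output, G6 stuck-at-1, G6 inverted output, G8 stuck-at-0, G8 inverted output}.
Test 2 (P=0, Q=0, R=1, S=1): fault-free G1=1, G2=0, G3=0, G4=0, G5=0, G6=0, G7=0, G8=1 → 1; observed 1. Eliminates G6 stuck-at-1, G6 inverted output, G8 stuck-at-0, G8 inverted output.
Test 3 (P=0, Q=1, R=0, S=0): fault-free G1=1, G2=1, G3=1, G4=1, G5=1, G6=1, G7=1, G8=0 → 0; observed 0. Eliminates G3 inverted output.
Only G3 stuck-at-1 is consistent with every test.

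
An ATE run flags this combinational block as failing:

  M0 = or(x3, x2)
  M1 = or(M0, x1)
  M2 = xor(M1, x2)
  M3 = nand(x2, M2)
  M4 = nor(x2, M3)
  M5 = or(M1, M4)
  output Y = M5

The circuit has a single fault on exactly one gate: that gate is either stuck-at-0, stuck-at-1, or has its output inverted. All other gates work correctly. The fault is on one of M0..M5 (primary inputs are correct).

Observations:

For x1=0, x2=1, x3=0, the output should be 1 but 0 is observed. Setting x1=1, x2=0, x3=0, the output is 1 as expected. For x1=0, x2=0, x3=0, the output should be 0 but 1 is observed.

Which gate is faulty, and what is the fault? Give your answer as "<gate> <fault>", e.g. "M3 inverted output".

Fault-free values for test 1 (x1=0, x2=1, x3=0): M0=1, M1=1, M2=0, M3=1, M4=0, M5=1, giving Y=1. Observed 0.
Test 1: faults giving observed 0 are {M0 stuck-at-0, M0 inverted output, M1 stuck-at-0, M1 inverted output, M5 stuck-at-0, M5 inverted output}.
Test 2 (x1=1, x2=0, x3=0): fault-free M0=0, M1=1, M2=1, M3=1, M4=0, M5=1 → 1; observed 1. Eliminates M1 stuck-at-0, M1 inverted output, M5 stuck-at-0, M5 inverted output.
Test 3 (x1=0, x2=0, x3=0): fault-free M0=0, M1=0, M2=0, M3=1, M4=0, M5=0 → 0; observed 1. Eliminates M0 stuck-at-0.
Only M0 inverted output is consistent with every test.

M0 inverted output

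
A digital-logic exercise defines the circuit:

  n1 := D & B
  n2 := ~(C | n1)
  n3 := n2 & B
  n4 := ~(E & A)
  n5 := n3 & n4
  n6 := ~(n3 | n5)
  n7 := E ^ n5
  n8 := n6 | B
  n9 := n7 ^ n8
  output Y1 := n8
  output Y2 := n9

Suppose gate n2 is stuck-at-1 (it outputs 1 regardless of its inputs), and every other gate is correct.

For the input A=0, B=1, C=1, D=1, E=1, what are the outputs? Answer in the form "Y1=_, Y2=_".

Y1=1, Y2=1

Propagate with n2 forced: n1=1, n2=1 [stuck-at-1], n3=1, n4=1, n5=1, n6=0, n7=0, n8=1, n9=1.
So the outputs are Y1=1, Y2=1. (Without the fault they would be Y1=1, Y2=0.)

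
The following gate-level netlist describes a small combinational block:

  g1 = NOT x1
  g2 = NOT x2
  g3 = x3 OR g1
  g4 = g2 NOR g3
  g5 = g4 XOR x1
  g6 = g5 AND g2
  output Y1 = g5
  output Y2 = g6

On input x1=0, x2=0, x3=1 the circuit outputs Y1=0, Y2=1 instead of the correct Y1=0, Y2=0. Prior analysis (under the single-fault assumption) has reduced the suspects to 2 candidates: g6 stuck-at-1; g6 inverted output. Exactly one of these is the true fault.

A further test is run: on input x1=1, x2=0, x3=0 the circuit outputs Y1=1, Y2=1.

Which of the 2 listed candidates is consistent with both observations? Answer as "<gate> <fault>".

g6 stuck-at-1

Evaluate each candidate on input x1=1, x2=0, x3=0:
  g6 stuck-at-1: g1=0, g2=1, g3=0, g4=0, g5=1, g6=1 [stuck-at-1] → Y1=1, Y2=1 — matches
  g6 inverted output: g1=0, g2=1, g3=0, g4=0, g5=1, g6=0 [inverted output] → Y1=1, Y2=0 — eliminated
Only g6 stuck-at-1 reproduces the observed Y1=1, Y2=1.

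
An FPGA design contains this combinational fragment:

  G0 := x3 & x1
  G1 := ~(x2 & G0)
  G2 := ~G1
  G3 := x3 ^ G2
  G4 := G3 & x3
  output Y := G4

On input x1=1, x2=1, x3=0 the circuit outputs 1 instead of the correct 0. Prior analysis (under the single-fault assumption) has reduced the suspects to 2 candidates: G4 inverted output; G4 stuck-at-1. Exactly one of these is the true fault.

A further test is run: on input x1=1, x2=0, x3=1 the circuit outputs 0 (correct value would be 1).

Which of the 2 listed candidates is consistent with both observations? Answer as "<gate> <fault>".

G4 inverted output

Evaluate each candidate on input x1=1, x2=0, x3=1:
  G4 inverted output: G0=1, G1=1, G2=0, G3=1, G4=0 [inverted output] → 0 — matches
  G4 stuck-at-1: G0=1, G1=1, G2=0, G3=1, G4=1 [stuck-at-1] → 1 — eliminated
Only G4 inverted output reproduces the observed 0.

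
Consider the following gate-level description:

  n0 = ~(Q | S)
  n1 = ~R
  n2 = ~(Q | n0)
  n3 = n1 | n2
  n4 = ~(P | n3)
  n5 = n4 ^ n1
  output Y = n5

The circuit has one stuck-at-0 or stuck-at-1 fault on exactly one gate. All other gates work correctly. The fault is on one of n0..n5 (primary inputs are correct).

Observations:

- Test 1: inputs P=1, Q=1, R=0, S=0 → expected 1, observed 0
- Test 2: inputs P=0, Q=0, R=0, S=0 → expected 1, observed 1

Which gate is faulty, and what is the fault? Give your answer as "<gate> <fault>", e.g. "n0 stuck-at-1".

Fault-free values for test 1 (P=1, Q=1, R=0, S=0): n0=0, n1=1, n2=0, n3=1, n4=0, n5=1, giving Y=1. Observed 0.
Test 1: faults giving observed 0 are {n1 stuck-at-0, n4 stuck-at-1, n5 stuck-at-0}.
Test 2 (P=0, Q=0, R=0, S=0): fault-free n0=1, n1=1, n2=0, n3=1, n4=0, n5=1 → 1; observed 1. Eliminates n4 stuck-at-1, n5 stuck-at-0.
Only n1 stuck-at-0 is consistent with every test.

n1 stuck-at-0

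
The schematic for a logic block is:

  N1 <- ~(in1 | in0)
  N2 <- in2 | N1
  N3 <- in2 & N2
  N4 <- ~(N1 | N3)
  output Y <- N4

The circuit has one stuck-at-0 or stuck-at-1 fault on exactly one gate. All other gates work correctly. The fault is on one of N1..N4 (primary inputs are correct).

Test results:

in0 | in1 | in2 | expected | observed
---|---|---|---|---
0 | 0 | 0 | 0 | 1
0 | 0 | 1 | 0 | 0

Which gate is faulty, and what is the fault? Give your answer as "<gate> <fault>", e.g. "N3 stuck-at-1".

Fault-free values for test 1 (in0=0, in1=0, in2=0): N1=1, N2=1, N3=0, N4=0, giving Y=0. Observed 1.
Test 1: faults giving observed 1 are {N1 stuck-at-0, N4 stuck-at-1}.
Test 2 (in0=0, in1=0, in2=1): fault-free N1=1, N2=1, N3=1, N4=0 → 0; observed 0. Eliminates N4 stuck-at-1.
Only N1 stuck-at-0 is consistent with every test.

N1 stuck-at-0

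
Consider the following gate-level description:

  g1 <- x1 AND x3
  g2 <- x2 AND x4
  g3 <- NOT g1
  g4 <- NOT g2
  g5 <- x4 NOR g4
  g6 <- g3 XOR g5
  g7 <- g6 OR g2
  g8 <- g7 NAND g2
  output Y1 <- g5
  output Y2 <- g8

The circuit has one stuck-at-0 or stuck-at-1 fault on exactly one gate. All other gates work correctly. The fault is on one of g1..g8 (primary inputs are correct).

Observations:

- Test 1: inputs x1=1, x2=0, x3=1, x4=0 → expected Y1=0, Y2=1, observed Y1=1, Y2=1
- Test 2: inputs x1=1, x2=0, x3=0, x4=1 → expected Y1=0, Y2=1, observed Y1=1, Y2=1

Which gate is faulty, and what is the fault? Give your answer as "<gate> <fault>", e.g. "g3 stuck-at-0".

g5 stuck-at-1

Fault-free values for test 1 (x1=1, x2=0, x3=1, x4=0): g1=1, g2=0, g3=0, g4=1, g5=0, g6=0, g7=0, g8=1, giving Y1=0, Y2=1. Observed Y1=1, Y2=1.
Test 1: faults giving observed Y1=1, Y2=1 are {g4 stuck-at-0, g5 stuck-at-1}.
Test 2 (x1=1, x2=0, x3=0, x4=1): fault-free g1=0, g2=0, g3=1, g4=1, g5=0, g6=1, g7=1, g8=1 → Y1=0, Y2=1; observed Y1=1, Y2=1. Eliminates g4 stuck-at-0.
Only g5 stuck-at-1 is consistent with every test.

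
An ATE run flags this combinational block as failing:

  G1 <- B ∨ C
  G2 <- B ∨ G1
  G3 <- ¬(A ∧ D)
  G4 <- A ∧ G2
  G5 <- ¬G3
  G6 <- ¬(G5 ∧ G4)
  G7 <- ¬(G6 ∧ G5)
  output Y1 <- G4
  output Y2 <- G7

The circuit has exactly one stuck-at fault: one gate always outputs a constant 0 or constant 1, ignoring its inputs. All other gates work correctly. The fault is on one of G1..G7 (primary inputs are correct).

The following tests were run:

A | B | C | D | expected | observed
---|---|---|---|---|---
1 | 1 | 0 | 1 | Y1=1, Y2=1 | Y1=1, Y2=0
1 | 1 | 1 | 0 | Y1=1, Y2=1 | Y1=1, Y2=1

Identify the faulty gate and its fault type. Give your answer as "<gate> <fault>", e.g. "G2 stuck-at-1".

Fault-free values for test 1 (A=1, B=1, C=0, D=1): G1=1, G2=1, G3=0, G4=1, G5=1, G6=0, G7=1, giving Y1=1, Y2=1. Observed Y1=1, Y2=0.
Test 1: faults giving observed Y1=1, Y2=0 are {G6 stuck-at-1, G7 stuck-at-0}.
Test 2 (A=1, B=1, C=1, D=0): fault-free G1=1, G2=1, G3=1, G4=1, G5=0, G6=1, G7=1 → Y1=1, Y2=1; observed Y1=1, Y2=1. Eliminates G7 stuck-at-0.
Only G6 stuck-at-1 is consistent with every test.

G6 stuck-at-1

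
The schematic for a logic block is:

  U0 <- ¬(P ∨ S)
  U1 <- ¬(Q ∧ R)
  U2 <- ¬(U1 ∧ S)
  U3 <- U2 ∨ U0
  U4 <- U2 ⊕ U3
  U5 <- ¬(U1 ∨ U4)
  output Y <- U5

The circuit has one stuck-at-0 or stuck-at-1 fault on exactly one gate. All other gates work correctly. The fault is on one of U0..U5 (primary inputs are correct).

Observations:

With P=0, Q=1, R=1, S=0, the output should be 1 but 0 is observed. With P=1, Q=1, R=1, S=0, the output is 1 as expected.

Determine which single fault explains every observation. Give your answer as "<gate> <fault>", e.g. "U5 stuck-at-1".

U2 stuck-at-0

Fault-free values for test 1 (P=0, Q=1, R=1, S=0): U0=1, U1=0, U2=1, U3=1, U4=0, U5=1, giving Y=1. Observed 0.
Test 1: faults giving observed 0 are {U1 stuck-at-1, U2 stuck-at-0, U3 stuck-at-0, U4 stuck-at-1, U5 stuck-at-0}.
Test 2 (P=1, Q=1, R=1, S=0): fault-free U0=0, U1=0, U2=1, U3=1, U4=0, U5=1 → 1; observed 1. Eliminates U1 stuck-at-1, U3 stuck-at-0, U4 stuck-at-1, U5 stuck-at-0.
Only U2 stuck-at-0 is consistent with every test.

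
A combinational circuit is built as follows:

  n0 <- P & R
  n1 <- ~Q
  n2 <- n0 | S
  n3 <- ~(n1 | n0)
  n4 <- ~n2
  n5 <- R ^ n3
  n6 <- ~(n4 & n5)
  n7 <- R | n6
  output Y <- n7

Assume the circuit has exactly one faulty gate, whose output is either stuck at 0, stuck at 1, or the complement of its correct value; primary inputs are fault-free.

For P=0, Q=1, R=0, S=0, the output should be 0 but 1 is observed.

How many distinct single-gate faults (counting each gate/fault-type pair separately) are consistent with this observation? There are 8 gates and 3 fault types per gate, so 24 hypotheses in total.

Fault-free: n0=0, n1=0, n2=0, n3=1, n4=1, n5=1, n6=0, n7=0 → 0. Observed 1.
  n0: stuck-at-1, inverted output ✓; others ✗
  n1: stuck-at-1, inverted output ✓; others ✗
  n2: stuck-at-1, inverted output ✓; others ✗
  n3: stuck-at-0, inverted output ✓; others ✗
  n4: stuck-at-0, inverted output ✓; others ✗
  n5: stuck-at-0, inverted output ✓; others ✗
  n6: stuck-at-1, inverted output ✓; others ✗
  n7: stuck-at-1, inverted output ✓; others ✗
Consistent faults: {n0 stuck-at-1, n0 inverted output, n1 stuck-at-1, n1 inverted output, n2 stuck-at-1, n2 inverted output, n3 stuck-at-0, n3 inverted output, n4 stuck-at-0, n4 inverted output, n5 stuck-at-0, n5 inverted output, n6 stuck-at-1, n6 inverted output, n7 stuck-at-1, n7 inverted output} — 16 in all.

16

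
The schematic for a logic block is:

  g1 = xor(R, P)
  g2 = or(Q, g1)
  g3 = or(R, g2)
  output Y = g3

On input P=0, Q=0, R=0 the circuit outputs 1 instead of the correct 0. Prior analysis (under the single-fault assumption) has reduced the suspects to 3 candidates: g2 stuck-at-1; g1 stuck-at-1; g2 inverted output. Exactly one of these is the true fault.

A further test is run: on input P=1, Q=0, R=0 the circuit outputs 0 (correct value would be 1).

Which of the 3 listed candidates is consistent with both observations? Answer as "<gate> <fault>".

g2 inverted output

Evaluate each candidate on input P=1, Q=0, R=0:
  g2 stuck-at-1: g1=1, g2=1 [stuck-at-1], g3=1 → 1 — eliminated
  g1 stuck-at-1: g1=1 [stuck-at-1], g2=1, g3=1 → 1 — eliminated
  g2 inverted output: g1=1, g2=0 [inverted output], g3=0 → 0 — matches
Only g2 inverted output reproduces the observed 0.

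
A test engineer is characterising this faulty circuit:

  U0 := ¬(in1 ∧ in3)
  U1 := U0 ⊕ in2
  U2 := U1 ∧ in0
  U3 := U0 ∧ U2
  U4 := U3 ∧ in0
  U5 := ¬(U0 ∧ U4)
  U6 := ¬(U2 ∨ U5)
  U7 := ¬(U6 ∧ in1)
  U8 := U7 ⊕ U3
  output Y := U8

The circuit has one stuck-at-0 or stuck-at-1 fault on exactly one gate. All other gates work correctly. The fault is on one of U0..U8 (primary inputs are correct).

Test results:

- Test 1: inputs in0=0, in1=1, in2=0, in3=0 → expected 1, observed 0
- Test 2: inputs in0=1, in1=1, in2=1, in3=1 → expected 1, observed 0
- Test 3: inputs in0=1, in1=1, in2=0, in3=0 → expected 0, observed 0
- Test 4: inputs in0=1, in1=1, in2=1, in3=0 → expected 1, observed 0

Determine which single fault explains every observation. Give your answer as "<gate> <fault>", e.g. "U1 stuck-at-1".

U8 stuck-at-0

Fault-free values for test 1 (in0=0, in1=1, in2=0, in3=0): U0=1, U1=1, U2=0, U3=0, U4=0, U5=1, U6=0, U7=1, U8=1, giving Y=1. Observed 0.
Test 1: faults giving observed 0 are {U2 stuck-at-1, U3 stuck-at-1, U4 stuck-at-1, U5 stuck-at-0, U6 stuck-at-1, U7 stuck-at-0, U8 stuck-at-0}.
Test 2 (in0=1, in1=1, in2=1, in3=1): fault-free U0=0, U1=1, U2=1, U3=0, U4=0, U5=1, U6=0, U7=1, U8=1 → 1; observed 0. Eliminates U2 stuck-at-1, U4 stuck-at-1, U5 stuck-at-0.
Test 3 (in0=1, in1=1, in2=0, in3=0): fault-free U0=1, U1=1, U2=1, U3=1, U4=1, U5=0, U6=0, U7=1, U8=0 → 0; observed 0. Eliminates U6 stuck-at-1, U7 stuck-at-0.
Test 4 (in0=1, in1=1, in2=1, in3=0): fault-free U0=1, U1=0, U2=0, U3=0, U4=0, U5=1, U6=0, U7=1, U8=1 → 1; observed 0. Eliminates U3 stuck-at-1.
Only U8 stuck-at-0 is consistent with every test.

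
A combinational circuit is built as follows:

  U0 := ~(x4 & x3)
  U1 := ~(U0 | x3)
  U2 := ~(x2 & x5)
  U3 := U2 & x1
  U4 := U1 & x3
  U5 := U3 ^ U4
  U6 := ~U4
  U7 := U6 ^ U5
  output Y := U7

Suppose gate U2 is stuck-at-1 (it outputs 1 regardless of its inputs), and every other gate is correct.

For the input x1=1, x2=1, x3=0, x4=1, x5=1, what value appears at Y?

0

Propagate with U2 forced: U0=1, U1=0, U2=1 [stuck-at-1], U3=1, U4=0, U5=1, U6=1, U7=0.
So Y = 0. (Without the fault it would be 1.)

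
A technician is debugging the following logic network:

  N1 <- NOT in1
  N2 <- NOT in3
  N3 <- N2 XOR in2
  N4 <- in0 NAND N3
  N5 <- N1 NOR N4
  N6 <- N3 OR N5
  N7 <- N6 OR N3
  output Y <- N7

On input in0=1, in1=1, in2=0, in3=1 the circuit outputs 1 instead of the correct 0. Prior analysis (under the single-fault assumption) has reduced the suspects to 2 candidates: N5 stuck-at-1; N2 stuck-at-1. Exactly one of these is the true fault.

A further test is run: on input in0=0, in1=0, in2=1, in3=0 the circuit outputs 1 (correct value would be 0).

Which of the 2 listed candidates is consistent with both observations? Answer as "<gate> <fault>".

N5 stuck-at-1

Evaluate each candidate on input in0=0, in1=0, in2=1, in3=0:
  N5 stuck-at-1: N1=1, N2=1, N3=0, N4=1, N5=1 [stuck-at-1], N6=1, N7=1 → 1 — matches
  N2 stuck-at-1: N1=1, N2=1 [stuck-at-1], N3=0, N4=1, N5=0, N6=0, N7=0 → 0 — eliminated
Only N5 stuck-at-1 reproduces the observed 1.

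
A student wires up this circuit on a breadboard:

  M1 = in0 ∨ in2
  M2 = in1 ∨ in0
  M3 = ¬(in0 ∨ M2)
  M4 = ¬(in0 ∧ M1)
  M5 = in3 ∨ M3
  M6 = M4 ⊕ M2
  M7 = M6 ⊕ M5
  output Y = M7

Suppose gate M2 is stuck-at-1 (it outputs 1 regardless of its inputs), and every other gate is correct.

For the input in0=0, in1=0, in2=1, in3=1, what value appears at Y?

1

Propagate with M2 forced: M1=1, M2=1 [stuck-at-1], M3=0, M4=1, M5=1, M6=0, M7=1.
So Y = 1. (Without the fault it would be 0.)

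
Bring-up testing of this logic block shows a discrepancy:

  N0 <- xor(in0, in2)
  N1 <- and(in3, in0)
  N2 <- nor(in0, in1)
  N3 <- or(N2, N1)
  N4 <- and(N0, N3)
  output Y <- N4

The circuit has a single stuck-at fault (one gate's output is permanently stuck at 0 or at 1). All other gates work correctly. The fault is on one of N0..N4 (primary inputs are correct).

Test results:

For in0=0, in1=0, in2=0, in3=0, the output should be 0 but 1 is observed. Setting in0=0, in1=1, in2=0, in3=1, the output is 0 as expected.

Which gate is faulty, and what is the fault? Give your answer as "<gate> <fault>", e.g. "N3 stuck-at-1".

N0 stuck-at-1

Fault-free values for test 1 (in0=0, in1=0, in2=0, in3=0): N0=0, N1=0, N2=1, N3=1, N4=0, giving Y=0. Observed 1.
Test 1: faults giving observed 1 are {N0 stuck-at-1, N4 stuck-at-1}.
Test 2 (in0=0, in1=1, in2=0, in3=1): fault-free N0=0, N1=0, N2=0, N3=0, N4=0 → 0; observed 0. Eliminates N4 stuck-at-1.
Only N0 stuck-at-1 is consistent with every test.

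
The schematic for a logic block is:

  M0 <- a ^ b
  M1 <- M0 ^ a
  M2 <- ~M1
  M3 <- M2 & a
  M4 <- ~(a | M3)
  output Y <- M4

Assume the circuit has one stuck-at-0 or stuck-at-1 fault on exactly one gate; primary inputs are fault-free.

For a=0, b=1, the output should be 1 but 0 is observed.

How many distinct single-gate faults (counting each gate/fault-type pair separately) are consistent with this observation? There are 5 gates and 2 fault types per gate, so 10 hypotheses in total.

2

Fault-free: M0=1, M1=1, M2=0, M3=0, M4=1 → 1. Observed 0.
  M0 stuck-at-0: output 1 ✗
  M0 stuck-at-1: output 1 ✗
  M1 stuck-at-0: output 1 ✗
  M1 stuck-at-1: output 1 ✗
  M2 stuck-at-0: output 1 ✗
  M2 stuck-at-1: output 1 ✗
  M3 stuck-at-0: output 1 ✗
  M3 stuck-at-1: output 0 ✓
  M4 stuck-at-0: output 0 ✓
  M4 stuck-at-1: output 1 ✗
Consistent faults: {M3 stuck-at-1, M4 stuck-at-0} — 2 in all.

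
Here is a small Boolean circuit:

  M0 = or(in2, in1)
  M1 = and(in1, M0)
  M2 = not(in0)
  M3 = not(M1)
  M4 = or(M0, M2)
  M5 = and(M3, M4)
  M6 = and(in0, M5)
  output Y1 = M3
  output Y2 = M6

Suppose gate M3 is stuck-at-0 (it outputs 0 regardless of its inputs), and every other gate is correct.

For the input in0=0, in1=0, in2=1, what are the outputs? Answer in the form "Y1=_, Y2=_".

Y1=0, Y2=0

Propagate with M3 forced: M0=1, M1=0, M2=1, M3=0 [stuck-at-0], M4=1, M5=0, M6=0.
So the outputs are Y1=0, Y2=0. (Without the fault they would be Y1=1, Y2=0.)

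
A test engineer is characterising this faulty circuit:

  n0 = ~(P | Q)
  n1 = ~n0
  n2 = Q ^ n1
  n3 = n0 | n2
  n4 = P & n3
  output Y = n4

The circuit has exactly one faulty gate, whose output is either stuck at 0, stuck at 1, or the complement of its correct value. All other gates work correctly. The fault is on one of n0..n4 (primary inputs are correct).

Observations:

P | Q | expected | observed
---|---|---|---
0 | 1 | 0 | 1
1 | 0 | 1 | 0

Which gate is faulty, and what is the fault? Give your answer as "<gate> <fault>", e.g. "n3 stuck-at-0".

Fault-free values for test 1 (P=0, Q=1): n0=0, n1=1, n2=0, n3=0, n4=0, giving Y=0. Observed 1.
Test 1: faults giving observed 1 are {n4 stuck-at-1, n4 inverted output}.
Test 2 (P=1, Q=0): fault-free n0=0, n1=1, n2=1, n3=1, n4=1 → 1; observed 0. Eliminates n4 stuck-at-1.
Only n4 inverted output is consistent with every test.

n4 inverted output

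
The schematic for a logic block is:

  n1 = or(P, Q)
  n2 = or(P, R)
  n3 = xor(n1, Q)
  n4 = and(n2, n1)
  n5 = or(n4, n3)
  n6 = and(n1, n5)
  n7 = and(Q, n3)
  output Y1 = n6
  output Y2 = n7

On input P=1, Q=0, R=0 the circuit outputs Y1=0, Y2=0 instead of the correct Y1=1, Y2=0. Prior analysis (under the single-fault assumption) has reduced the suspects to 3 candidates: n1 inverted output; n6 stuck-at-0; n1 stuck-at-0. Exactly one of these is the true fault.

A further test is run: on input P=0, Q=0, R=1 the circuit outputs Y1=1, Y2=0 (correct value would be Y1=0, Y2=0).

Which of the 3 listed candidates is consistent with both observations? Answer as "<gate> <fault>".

n1 inverted output

Evaluate each candidate on input P=0, Q=0, R=1:
  n1 inverted output: n1=1 [inverted output], n2=1, n3=1, n4=1, n5=1, n6=1, n7=0 → Y1=1, Y2=0 — matches
  n6 stuck-at-0: n1=0, n2=1, n3=0, n4=0, n5=0, n6=0 [stuck-at-0], n7=0 → Y1=0, Y2=0 — eliminated
  n1 stuck-at-0: n1=0 [stuck-at-0], n2=1, n3=0, n4=0, n5=0, n6=0, n7=0 → Y1=0, Y2=0 — eliminated
Only n1 inverted output reproduces the observed Y1=1, Y2=0.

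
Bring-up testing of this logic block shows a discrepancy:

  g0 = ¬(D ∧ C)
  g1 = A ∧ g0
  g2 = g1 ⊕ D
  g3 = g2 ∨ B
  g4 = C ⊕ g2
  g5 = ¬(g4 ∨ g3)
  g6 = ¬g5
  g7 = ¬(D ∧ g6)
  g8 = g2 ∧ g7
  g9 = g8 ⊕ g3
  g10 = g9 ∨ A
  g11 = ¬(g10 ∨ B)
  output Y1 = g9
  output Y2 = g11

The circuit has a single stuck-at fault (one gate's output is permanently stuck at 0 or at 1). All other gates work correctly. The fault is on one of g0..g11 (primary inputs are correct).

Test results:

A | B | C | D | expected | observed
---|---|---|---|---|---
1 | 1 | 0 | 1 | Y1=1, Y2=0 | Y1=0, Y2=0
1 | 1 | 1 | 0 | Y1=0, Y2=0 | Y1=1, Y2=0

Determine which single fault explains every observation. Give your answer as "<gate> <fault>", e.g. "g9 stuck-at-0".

g3 stuck-at-0

Fault-free values for test 1 (A=1, B=1, C=0, D=1): g0=1, g1=1, g2=0, g3=1, g4=0, g5=0, g6=1, g7=0, g8=0, g9=1, g10=1, g11=0, giving Y1=1, Y2=0. Observed Y1=0, Y2=0.
Test 1: faults giving observed Y1=0, Y2=0 are {g3 stuck-at-0, g8 stuck-at-1, g9 stuck-at-0}.
Test 2 (A=1, B=1, C=1, D=0): fault-free g0=1, g1=1, g2=1, g3=1, g4=0, g5=0, g6=1, g7=1, g8=1, g9=0, g10=1, g11=0 → Y1=0, Y2=0; observed Y1=1, Y2=0. Eliminates g8 stuck-at-1, g9 stuck-at-0.
Only g3 stuck-at-0 is consistent with every test.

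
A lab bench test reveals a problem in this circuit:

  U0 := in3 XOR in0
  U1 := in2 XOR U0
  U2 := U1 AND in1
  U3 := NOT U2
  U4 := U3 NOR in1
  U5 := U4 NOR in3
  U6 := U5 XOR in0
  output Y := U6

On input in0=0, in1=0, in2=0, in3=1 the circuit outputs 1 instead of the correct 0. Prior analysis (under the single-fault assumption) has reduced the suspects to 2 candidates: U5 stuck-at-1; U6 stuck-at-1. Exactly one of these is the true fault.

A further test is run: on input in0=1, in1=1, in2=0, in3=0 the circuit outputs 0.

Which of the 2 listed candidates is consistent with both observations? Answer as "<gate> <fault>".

Evaluate each candidate on input in0=1, in1=1, in2=0, in3=0:
  U5 stuck-at-1: U0=1, U1=1, U2=1, U3=0, U4=0, U5=1 [stuck-at-1], U6=0 → 0 — matches
  U6 stuck-at-1: U0=1, U1=1, U2=1, U3=0, U4=0, U5=1, U6=1 [stuck-at-1] → 1 — eliminated
Only U5 stuck-at-1 reproduces the observed 0.

U5 stuck-at-1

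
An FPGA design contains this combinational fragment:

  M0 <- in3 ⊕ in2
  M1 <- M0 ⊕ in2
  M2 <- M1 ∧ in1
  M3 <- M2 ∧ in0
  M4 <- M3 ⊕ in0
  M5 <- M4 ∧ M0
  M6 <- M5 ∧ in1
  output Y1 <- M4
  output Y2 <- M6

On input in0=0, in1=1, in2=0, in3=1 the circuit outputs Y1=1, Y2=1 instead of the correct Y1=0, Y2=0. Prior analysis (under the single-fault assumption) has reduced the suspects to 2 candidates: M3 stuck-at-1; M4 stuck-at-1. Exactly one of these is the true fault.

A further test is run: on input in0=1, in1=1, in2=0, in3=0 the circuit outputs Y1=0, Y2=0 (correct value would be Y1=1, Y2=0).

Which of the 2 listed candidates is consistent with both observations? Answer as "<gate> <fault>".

M3 stuck-at-1

Evaluate each candidate on input in0=1, in1=1, in2=0, in3=0:
  M3 stuck-at-1: M0=0, M1=0, M2=0, M3=1 [stuck-at-1], M4=0, M5=0, M6=0 → Y1=0, Y2=0 — matches
  M4 stuck-at-1: M0=0, M1=0, M2=0, M3=0, M4=1 [stuck-at-1], M5=0, M6=0 → Y1=1, Y2=0 — eliminated
Only M3 stuck-at-1 reproduces the observed Y1=0, Y2=0.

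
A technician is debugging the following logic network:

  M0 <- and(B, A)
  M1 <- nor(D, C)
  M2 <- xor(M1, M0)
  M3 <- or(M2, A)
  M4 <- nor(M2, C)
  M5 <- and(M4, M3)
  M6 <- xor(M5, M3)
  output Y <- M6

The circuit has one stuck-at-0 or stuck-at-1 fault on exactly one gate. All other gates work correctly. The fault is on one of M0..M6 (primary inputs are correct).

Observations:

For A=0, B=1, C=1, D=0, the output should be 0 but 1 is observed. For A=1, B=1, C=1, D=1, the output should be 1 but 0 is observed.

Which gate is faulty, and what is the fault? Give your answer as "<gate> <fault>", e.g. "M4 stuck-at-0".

Fault-free values for test 1 (A=0, B=1, C=1, D=0): M0=0, M1=0, M2=0, M3=0, M4=0, M5=0, M6=0, giving Y=0. Observed 1.
Test 1: faults giving observed 1 are {M0 stuck-at-1, M1 stuck-at-1, M2 stuck-at-1, M3 stuck-at-1, M5 stuck-at-1, M6 stuck-at-1}.
Test 2 (A=1, B=1, C=1, D=1): fault-free M0=1, M1=0, M2=1, M3=1, M4=0, M5=0, M6=1 → 1; observed 0. Eliminates M0 stuck-at-1, M1 stuck-at-1, M2 stuck-at-1, M3 stuck-at-1, M6 stuck-at-1.
Only M5 stuck-at-1 is consistent with every test.

M5 stuck-at-1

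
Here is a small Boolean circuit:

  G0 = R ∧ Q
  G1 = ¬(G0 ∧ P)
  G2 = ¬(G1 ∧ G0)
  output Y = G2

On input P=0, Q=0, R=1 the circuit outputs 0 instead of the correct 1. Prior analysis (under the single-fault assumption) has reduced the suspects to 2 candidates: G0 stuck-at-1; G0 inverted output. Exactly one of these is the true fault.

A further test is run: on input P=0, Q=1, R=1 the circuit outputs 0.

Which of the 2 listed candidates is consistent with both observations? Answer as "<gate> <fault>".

G0 stuck-at-1

Evaluate each candidate on input P=0, Q=1, R=1:
  G0 stuck-at-1: G0=1 [stuck-at-1], G1=1, G2=0 → 0 — matches
  G0 inverted output: G0=0 [inverted output], G1=1, G2=1 → 1 — eliminated
Only G0 stuck-at-1 reproduces the observed 0.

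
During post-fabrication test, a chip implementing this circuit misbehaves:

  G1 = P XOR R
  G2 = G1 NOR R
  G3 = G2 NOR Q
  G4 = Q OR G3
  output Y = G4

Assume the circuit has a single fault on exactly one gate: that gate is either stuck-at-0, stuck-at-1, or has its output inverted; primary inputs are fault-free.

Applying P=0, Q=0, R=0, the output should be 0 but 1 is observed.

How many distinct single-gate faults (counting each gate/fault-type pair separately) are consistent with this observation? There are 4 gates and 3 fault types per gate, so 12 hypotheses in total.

Fault-free: G1=0, G2=1, G3=0, G4=0 → 0. Observed 1.
  G1 stuck-at-0: output 0 ✗
  G1 stuck-at-1: output 1 ✓
  G1 inverted output: output 1 ✓
  G2 stuck-at-0: output 1 ✓
  G2 stuck-at-1: output 0 ✗
  G2 inverted output: output 1 ✓
  G3 stuck-at-0: output 0 ✗
  G3 stuck-at-1: output 1 ✓
  G3 inverted output: output 1 ✓
  G4 stuck-at-0: output 0 ✗
  G4 stuck-at-1: output 1 ✓
  G4 inverted output: output 1 ✓
Consistent faults: {G1 stuck-at-1, G1 inverted output, G2 stuck-at-0, G2 inverted output, G3 stuck-at-1, G3 inverted output, G4 stuck-at-1, G4 inverted output} — 8 in all.

8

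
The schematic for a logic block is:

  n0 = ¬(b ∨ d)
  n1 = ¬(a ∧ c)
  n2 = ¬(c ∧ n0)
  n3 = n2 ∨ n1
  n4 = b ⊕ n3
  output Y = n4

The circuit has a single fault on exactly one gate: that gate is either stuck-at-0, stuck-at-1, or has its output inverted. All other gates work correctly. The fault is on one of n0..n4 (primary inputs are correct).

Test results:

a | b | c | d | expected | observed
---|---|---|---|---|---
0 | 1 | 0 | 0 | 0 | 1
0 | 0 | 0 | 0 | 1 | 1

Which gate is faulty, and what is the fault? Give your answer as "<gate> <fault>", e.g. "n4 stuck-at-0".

n4 stuck-at-1

Fault-free values for test 1 (a=0, b=1, c=0, d=0): n0=0, n1=1, n2=1, n3=1, n4=0, giving Y=0. Observed 1.
Test 1: faults giving observed 1 are {n3 stuck-at-0, n3 inverted output, n4 stuck-at-1, n4 inverted output}.
Test 2 (a=0, b=0, c=0, d=0): fault-free n0=1, n1=1, n2=1, n3=1, n4=1 → 1; observed 1. Eliminates n3 stuck-at-0, n3 inverted output, n4 inverted output.
Only n4 stuck-at-1 is consistent with every test.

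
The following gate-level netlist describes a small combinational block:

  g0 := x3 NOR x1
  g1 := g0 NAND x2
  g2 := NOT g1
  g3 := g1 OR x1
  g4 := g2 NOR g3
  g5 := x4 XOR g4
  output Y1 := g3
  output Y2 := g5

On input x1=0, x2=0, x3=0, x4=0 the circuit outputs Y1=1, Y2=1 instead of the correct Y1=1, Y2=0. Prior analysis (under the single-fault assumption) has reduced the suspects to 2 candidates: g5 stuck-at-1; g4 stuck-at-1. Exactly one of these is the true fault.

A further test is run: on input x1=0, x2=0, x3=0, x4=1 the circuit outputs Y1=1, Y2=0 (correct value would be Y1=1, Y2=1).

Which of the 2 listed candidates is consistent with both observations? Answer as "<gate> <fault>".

g4 stuck-at-1

Evaluate each candidate on input x1=0, x2=0, x3=0, x4=1:
  g5 stuck-at-1: g0=1, g1=1, g2=0, g3=1, g4=0, g5=1 [stuck-at-1] → Y1=1, Y2=1 — eliminated
  g4 stuck-at-1: g0=1, g1=1, g2=0, g3=1, g4=1 [stuck-at-1], g5=0 → Y1=1, Y2=0 — matches
Only g4 stuck-at-1 reproduces the observed Y1=1, Y2=0.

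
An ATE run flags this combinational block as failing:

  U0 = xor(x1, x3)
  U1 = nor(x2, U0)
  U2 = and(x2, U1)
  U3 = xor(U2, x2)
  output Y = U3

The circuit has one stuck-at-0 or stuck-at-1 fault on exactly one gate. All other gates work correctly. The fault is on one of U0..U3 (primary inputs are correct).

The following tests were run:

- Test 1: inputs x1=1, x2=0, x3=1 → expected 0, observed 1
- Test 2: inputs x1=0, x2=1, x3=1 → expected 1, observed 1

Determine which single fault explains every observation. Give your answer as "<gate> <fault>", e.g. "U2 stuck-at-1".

U3 stuck-at-1

Fault-free values for test 1 (x1=1, x2=0, x3=1): U0=0, U1=1, U2=0, U3=0, giving Y=0. Observed 1.
Test 1: faults giving observed 1 are {U2 stuck-at-1, U3 stuck-at-1}.
Test 2 (x1=0, x2=1, x3=1): fault-free U0=1, U1=0, U2=0, U3=1 → 1; observed 1. Eliminates U2 stuck-at-1.
Only U3 stuck-at-1 is consistent with every test.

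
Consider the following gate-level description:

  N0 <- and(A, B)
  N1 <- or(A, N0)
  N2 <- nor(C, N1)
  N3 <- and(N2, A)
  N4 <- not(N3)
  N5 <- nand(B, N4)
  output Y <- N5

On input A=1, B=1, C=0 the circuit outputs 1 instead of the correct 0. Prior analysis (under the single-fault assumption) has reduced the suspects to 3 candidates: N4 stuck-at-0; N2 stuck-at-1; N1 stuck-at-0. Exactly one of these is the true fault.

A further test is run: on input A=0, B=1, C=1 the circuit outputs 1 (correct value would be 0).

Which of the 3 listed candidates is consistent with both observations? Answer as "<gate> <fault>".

N4 stuck-at-0

Evaluate each candidate on input A=0, B=1, C=1:
  N4 stuck-at-0: N0=0, N1=0, N2=0, N3=0, N4=0 [stuck-at-0], N5=1 → 1 — matches
  N2 stuck-at-1: N0=0, N1=0, N2=1 [stuck-at-1], N3=0, N4=1, N5=0 → 0 — eliminated
  N1 stuck-at-0: N0=0, N1=0 [stuck-at-0], N2=0, N3=0, N4=1, N5=0 → 0 — eliminated
Only N4 stuck-at-0 reproduces the observed 1.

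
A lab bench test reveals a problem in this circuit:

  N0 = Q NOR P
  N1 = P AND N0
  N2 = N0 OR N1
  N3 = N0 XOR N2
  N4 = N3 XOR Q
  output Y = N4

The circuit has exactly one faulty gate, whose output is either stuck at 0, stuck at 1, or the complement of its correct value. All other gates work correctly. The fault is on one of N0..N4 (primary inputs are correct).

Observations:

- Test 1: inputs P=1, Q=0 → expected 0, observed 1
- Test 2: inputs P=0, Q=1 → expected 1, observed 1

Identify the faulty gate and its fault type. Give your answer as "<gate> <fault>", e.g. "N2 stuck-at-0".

Fault-free values for test 1 (P=1, Q=0): N0=0, N1=0, N2=0, N3=0, N4=0, giving Y=0. Observed 1.
Test 1: faults giving observed 1 are {N1 stuck-at-1, N1 inverted output, N2 stuck-at-1, N2 inverted output, N3 stuck-at-1, N3 inverted output, N4 stuck-at-1, N4 inverted output}.
Test 2 (P=0, Q=1): fault-free N0=0, N1=0, N2=0, N3=0, N4=1 → 1; observed 1. Eliminates N1 stuck-at-1, N1 inverted output, N2 stuck-at-1, N2 inverted output, N3 stuck-at-1, N3 inverted output, N4 inverted output.
Only N4 stuck-at-1 is consistent with every test.

N4 stuck-at-1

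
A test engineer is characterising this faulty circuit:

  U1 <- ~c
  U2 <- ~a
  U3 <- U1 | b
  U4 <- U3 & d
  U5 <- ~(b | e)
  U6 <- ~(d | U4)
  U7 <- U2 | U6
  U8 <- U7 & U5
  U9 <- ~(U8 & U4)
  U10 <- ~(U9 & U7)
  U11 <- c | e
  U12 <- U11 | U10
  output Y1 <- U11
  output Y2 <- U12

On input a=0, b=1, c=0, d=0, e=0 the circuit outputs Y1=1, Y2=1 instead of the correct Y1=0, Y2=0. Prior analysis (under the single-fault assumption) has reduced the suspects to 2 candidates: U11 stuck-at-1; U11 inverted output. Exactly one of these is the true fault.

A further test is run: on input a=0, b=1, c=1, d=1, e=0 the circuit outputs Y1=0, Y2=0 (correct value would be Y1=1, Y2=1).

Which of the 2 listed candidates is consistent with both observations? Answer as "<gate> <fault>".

U11 inverted output

Evaluate each candidate on input a=0, b=1, c=1, d=1, e=0:
  U11 stuck-at-1: U1=0, U2=1, U3=1, U4=1, U5=0, U6=0, U7=1, U8=0, U9=1, U10=0, U11=1 [stuck-at-1], U12=1 → Y1=1, Y2=1 — eliminated
  U11 inverted output: U1=0, U2=1, U3=1, U4=1, U5=0, U6=0, U7=1, U8=0, U9=1, U10=0, U11=0 [inverted output], U12=0 → Y1=0, Y2=0 — matches
Only U11 inverted output reproduces the observed Y1=0, Y2=0.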